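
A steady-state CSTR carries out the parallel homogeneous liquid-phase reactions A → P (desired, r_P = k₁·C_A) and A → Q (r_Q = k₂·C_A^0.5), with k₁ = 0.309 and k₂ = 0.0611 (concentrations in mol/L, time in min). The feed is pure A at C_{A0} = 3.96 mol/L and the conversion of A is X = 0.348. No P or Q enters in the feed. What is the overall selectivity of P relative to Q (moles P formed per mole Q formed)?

Exit C_A = C_{A0}(1−X) = 3.96×0.652 = 2.582 mol/L.
In a CSTR the entire volume is at exit conditions, so r_P = 0.309×2.582 = 0.7978 and r_Q = 0.0611×2.582^0.5 = 0.09818.
Overall selectivity = C_P/C_Q = r_Pτ/(r_Qτ) = r_P/r_Q = 8.13.

8.13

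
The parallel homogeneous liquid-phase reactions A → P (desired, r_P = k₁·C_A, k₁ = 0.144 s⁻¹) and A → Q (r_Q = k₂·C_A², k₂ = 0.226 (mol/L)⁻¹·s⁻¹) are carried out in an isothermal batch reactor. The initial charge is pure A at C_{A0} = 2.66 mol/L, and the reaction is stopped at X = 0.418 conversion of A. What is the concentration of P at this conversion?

0.262 mol/L

C_A = C_{A0}(1−X) = 1.548 mol/L.
Along a PFR/batch, dC_P/dC_A = −r_P/(r_P+r_Q) = −k₁/(k₁+k₂·C_A).
Integrating from C_{A0} to C_A: C_P = (0.144/0.226)·ln[(0.144+0.226·2.66)/(0.144+0.226·1.55)] = 0.6372·ln(0.7452/0.4939) = 0.2621 mol/L.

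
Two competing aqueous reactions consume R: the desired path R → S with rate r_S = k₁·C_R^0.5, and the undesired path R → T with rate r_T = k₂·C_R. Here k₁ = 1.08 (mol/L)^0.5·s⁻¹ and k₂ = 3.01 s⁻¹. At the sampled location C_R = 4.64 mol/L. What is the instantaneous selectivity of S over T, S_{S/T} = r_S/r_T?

S_{S/T} = r_S/r_T = (k₁·C_R^0.5)/(k₂·C_R) = (k₁/k₂)·C_R^-0.5.
= (1.08×4.640^0.5) / (3.01×4.640) = 2.326/13.97 = 0.167.

0.167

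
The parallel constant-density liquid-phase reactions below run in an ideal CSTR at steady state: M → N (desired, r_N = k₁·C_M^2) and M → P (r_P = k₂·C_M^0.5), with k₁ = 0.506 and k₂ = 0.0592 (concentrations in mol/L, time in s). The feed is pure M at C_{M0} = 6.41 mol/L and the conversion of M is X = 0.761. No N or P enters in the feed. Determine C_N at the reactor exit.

4.59 mol/L

Exit C_M = C_{M0}(1−X) = 6.41×0.239 = 1.532 mol/L.
A CSTR operates uniformly at the exit composition, giving r_N = 1.188 and r_P = 0.07327 (each k·C_M^n at C_M = 1.532).
Fraction of consumed M going to N: r_N/(r_N+r_P) = 0.9419.
C_N = 0.9419·C_{M0}·X = 0.9419×6.41×0.761 = 4.59 mol/L.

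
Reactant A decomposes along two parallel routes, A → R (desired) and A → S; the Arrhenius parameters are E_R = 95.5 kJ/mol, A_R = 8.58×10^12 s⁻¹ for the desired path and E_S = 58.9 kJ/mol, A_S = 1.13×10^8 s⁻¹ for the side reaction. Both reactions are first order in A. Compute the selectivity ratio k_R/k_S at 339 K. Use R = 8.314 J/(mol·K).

0.174

Since both paths have the same order in A, the concentration cancels and S_{R/S} = k_R/k_S = (A_R/A_S)·exp[(E_S−E_R)/(RT)].
(E_S−E_R)/(RT) = (58.9−95.5)×10³/(8.314×339) = -36600/2818 = -12.99.
k_R/k_S = (8.58×10^12/1.13×10^8)·exp(-12.99) = 75929 × 2.292×10^-6 = 0.174.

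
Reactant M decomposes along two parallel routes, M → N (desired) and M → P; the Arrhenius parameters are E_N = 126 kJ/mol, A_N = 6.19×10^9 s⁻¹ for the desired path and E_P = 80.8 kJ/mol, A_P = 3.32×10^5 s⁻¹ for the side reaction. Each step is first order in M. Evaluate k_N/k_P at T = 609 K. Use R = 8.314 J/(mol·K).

2.47

k_N/k_P = (A_N/A_P)·exp[−(E_N−E_P)/(RT)] = (A_N/A_P)·exp[(E_P−E_N)/(RT)].
(E_P−E_N)/(RT) = (80.8−126)×10³/(8.314×609) = -45200/5063 = -8.927.
k_N/k_P = (6.19×10^9/3.32×10^5)·exp(-8.927) = 18645 × 1.327×10^-4 = 2.47.
Since E_N > E_P, raising the temperature improves selectivity toward N.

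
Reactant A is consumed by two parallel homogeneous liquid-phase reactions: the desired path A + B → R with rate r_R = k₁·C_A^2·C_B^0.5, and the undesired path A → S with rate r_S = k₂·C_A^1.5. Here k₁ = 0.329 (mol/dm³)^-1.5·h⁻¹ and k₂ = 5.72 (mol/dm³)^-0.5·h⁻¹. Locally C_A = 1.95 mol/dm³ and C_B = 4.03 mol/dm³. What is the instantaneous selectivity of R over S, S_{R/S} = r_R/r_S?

0.161

S_{R/S} = r_R/r_S = (k₁·C_A^2·C_B^0.5)/(k₂·C_A^1.5) = (k₁/k₂)·C_A^0.5·C_B^0.5.
= (0.329×1.950^2×4.030^0.5) / (5.72×1.950^1.5) = 2.511/15.58 = 0.161.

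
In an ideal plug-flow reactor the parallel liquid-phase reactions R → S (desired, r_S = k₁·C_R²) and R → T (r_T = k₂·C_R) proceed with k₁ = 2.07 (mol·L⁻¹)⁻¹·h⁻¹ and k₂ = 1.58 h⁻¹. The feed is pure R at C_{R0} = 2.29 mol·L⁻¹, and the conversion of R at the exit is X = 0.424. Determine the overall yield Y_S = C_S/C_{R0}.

C_R = C_{R0}(1−X) = 1.319 mol·L⁻¹.
Along a PFR/batch, dC_T/dC_R = −r_T/(r_S+r_T) = −k₂/(k₂+k₁·C_R).
Integrating from C_{R0} to C_R: C_T = (1.58/2.07)·ln[(1.58+2.07·2.29)/(1.58+2.07·1.32)] = 0.7633·ln(6.320/4.310) = 0.2921 mol·L⁻¹.
Then C_S = (C_{R0}−C_R) − C_T = 0.9710 − 0.2921 = 0.6788 mol·L⁻¹.
Y_S = C_S/C_{R0} = 0.6788/2.29 = 0.296.

0.296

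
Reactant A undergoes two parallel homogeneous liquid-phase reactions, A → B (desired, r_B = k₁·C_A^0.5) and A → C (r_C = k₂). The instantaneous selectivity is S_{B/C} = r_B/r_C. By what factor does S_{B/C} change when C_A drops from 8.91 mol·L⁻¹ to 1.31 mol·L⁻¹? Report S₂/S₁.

S_{B/C} = (k₁/k₂)·C_A^0.5, so S₂/S₁ = (C_{A,2}/C_{A,1})^0.5.
= (1.31/8.91)^0.5 = (0.1470)^0.5 = 0.383.

0.383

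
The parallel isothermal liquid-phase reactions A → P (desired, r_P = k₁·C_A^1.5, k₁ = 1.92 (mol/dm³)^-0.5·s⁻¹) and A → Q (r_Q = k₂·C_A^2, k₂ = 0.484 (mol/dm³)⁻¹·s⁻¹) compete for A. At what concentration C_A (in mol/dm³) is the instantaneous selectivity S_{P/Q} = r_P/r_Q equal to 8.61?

0.212 mol/dm³

S_{P/Q} = (k₁/k₂)·C_A^-0.5 ⇒ C_A = (S·k₂/k₁)^(-2).
= (8.61×0.484/1.92)^(-2) = (2.170)^(-2) = 0.212 mol/dm³.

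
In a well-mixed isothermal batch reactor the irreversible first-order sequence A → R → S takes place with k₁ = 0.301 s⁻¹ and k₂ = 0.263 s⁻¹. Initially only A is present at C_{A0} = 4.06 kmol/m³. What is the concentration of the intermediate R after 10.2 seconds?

The intermediate concentration in a first-order A→B→C sequence is C_R = k₁C_{A0}(e^(−k₁t) − e^(−k₂t))/(k₂−k₁).
e^(−k₁t) = e^(−0.301×10.2) = e^(−3.070) = 0.04641; e^(−k₂t) = e^(−2.683) = 0.06839.
C_R = 0.301×4.06/(0.263−0.301) × (0.04641−0.06839) = (-32.16)×(-0.02197) = 0.7066 kmol/m³.

0.707 kmol/m³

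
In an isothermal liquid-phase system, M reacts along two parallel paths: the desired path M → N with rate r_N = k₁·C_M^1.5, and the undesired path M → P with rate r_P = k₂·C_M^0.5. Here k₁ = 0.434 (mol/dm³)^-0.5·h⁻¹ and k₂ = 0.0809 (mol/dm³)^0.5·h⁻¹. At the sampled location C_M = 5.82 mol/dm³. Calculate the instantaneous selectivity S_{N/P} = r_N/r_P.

S_{N/P} = r_N/r_P = (k₁·C_M^1.5)/(k₂·C_M^0.5) = (k₁/k₂)·C_M.
= (0.434×5.820^1.5) / (0.0809×5.820^0.5) = 6.094/0.1952 = 31.2.

31.2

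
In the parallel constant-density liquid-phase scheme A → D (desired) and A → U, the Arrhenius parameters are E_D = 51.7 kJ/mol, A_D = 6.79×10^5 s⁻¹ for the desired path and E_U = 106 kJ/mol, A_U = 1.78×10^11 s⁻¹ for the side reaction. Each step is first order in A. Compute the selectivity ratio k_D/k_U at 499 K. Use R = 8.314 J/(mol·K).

k_D/k_U = (A_D/A_U)·exp[−(E_D−E_U)/(RT)] = (A_D/A_U)·exp[(E_U−E_D)/(RT)].
(E_U−E_D)/(RT) = (106−51.7)×10³/(8.314×499) = 54300/4149 = 13.09.
k_D/k_U = (6.79×10^5/1.78×10^11)·exp(13.09) = 3.815×10^-6 × 4.833×10^5 = 1.84.
Since E_D < E_U, lowering the temperature improves selectivity toward D.

1.84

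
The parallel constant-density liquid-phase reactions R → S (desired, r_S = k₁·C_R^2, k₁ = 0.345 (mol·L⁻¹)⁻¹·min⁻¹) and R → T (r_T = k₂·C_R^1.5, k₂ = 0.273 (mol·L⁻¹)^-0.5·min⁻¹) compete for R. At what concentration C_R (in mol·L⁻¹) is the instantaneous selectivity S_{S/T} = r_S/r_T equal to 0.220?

S_{S/T} = (k₁/k₂)·C_R^0.5 ⇒ C_R = (S·k₂/k₁)^(2).
= (0.220×0.273/0.345)^(2) = (0.1741)^(2) = 0.0303 mol·L⁻¹.

0.0303 mol·L⁻¹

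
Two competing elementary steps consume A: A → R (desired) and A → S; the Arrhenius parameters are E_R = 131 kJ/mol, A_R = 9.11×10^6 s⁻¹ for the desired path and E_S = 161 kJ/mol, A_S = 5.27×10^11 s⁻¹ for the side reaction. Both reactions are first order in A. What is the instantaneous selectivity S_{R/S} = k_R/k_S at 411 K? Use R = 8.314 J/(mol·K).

0.112

k_R/k_S = (A_R/A_S)·exp[−(E_R−E_S)/(RT)] = (A_R/A_S)·exp[(E_S−E_R)/(RT)].
(E_S−E_R)/(RT) = (161−131)×10³/(8.314×411) = 30000/3417 = 8.779.
k_R/k_S = (9.11×10^6/5.27×10^11)·exp(8.779) = 1.729×10^-5 × 6500 = 0.112.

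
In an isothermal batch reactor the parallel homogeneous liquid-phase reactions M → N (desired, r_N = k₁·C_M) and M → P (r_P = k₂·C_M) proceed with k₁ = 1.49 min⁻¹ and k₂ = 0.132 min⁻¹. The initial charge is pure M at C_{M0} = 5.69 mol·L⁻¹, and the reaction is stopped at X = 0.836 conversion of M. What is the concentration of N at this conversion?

C_M = C_{M0}(1−X) = 0.9332 mol·L⁻¹.
Both paths are first order in M, so the instantaneous fraction to N is constant: dC_N/d(−C_M) = k₁/(k₁+k₂) = 0.9186.
C_N = 0.9186·(C_{M0}−C_M) = 0.9186×4.757 = 4.37 mol·L⁻¹.

4.37 mol·L⁻¹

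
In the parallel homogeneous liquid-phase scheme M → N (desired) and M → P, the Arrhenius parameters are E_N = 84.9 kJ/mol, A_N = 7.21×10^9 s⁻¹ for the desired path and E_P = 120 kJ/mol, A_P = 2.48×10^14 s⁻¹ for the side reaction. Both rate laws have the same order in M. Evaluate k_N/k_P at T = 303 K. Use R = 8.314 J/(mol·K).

k_N/k_P = (A_N/A_P)·exp[−(E_N−E_P)/(RT)] = (A_N/A_P)·exp[(E_P−E_N)/(RT)].
(E_P−E_N)/(RT) = (120−84.9)×10³/(8.314×303) = 35100/2519 = 13.93.
k_N/k_P = (7.21×10^9/2.48×10^14)·exp(13.93) = 2.907×10^-5 × 1.125×10^6 = 32.7.
Since E_N < E_P, lowering the temperature improves selectivity toward N.

32.7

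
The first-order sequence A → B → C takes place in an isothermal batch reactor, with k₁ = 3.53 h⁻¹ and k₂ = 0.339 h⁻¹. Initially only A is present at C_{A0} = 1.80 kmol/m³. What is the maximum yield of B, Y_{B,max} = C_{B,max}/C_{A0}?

For a first-order series the maximum intermediate yield is C_{B,max}/C_{A0} = (k₁/k₂)^[k₂/(k₂−k₁)].
= (3.53/0.339)^(0.339/(0.339−3.53)) = (10.41)^(-0.1062) = 0.7796.

0.780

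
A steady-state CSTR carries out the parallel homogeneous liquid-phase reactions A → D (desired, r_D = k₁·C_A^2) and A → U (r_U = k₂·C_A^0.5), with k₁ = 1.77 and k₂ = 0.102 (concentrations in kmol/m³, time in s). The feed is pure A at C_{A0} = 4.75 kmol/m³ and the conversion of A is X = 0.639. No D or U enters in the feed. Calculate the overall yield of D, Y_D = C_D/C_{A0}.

0.623

Exit C_A = C_{A0}(1−X) = 4.75×0.361 = 1.715 kmol/m³.
In a CSTR the entire volume is at exit conditions, so r_D = 1.77×1.715^2 = 5.204 and r_U = 0.102×1.715^0.5 = 0.1336.
Fraction of consumed A going to D: r_D/(r_D+r_U) = 0.9750.
C_D = 0.9750·C_{A0}·X = 0.9750×4.75×0.639 = 2.96 kmol/m³; Y_D = C_D/C_{A0} = 0.623.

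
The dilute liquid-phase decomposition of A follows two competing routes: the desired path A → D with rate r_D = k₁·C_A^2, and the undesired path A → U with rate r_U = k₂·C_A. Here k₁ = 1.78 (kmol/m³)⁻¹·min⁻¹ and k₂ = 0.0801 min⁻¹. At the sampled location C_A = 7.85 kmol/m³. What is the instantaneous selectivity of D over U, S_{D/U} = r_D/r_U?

S_{D/U} = r_D/r_U = (k₁·C_A^2)/(k₂·C_A) = (k₁/k₂)·C_A.
= (1.78×7.850^2) / (0.0801×7.850) = 109.7/0.6288 = 174.
Since the desired path is higher order in A, keeping C_A high (PFR or concentrated feed) favours D.

174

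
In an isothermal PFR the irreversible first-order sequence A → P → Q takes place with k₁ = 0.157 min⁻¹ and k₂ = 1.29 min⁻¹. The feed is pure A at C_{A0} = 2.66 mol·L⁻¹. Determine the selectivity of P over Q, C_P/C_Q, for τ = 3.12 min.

For first-order series with pure A initially, C_P(τ) = k₁C_{A0}/(k₂−k₁)·(e^(−k₁τ) − e^(−k₂τ)).
e^(−k₁τ) = e^(−0.157×3.12) = e^(−0.4898) = 0.6127; e^(−k₂τ) = e^(−4.025) = 0.01787.
C_P = 0.157×2.66/(1.29−0.157) × (0.6127−0.01787) = 0.3686×0.5949 = 0.2193 mol·L⁻¹.
C_A = C_{A0}e^(−k₁τ) = 1.630 mol·L⁻¹, so C_Q = C_{A0}−C_A−C_P = 0.8109 mol·L⁻¹; C_P/C_Q = 0.270.

0.270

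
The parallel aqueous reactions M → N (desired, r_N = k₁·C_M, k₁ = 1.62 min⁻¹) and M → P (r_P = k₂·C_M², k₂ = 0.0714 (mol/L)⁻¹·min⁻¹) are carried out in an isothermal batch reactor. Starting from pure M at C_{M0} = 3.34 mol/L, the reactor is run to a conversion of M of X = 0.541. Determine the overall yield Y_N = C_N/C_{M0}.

C_M = C_{M0}(1−X) = 1.533 mol/L.
Along a PFR/batch, dC_N/dC_M = −r_N/(r_N+r_P) = −k₁/(k₁+k₂·C_M).
Integrating from C_{M0} to C_M: C_N = (1.62/0.0714)·ln[(1.62+0.0714·3.34)/(1.62+0.0714·1.53)] = 22.69·ln(1.858/1.729) = 1.632 mol/L.
Y_N = C_N/C_{M0} = 1.632/3.34 = 0.489.

0.489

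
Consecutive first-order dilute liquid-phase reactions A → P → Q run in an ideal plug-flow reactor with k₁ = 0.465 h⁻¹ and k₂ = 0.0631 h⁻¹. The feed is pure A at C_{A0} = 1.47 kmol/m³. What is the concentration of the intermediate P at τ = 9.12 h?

0.932 kmol/m³

The intermediate concentration in a first-order A→B→C sequence is C_P = k₁C_{A0}(e^(−k₁τ) − e^(−k₂τ))/(k₂−k₁).
e^(−k₁τ) = e^(−0.465×9.12) = e^(−4.241) = 0.01440; e^(−k₂τ) = e^(−0.5755) = 0.5624.
C_P = 0.465×1.47/(0.0631−0.465) × (0.01440−0.5624) = (-1.701)×(-0.5480) = 0.9321 kmol/m³.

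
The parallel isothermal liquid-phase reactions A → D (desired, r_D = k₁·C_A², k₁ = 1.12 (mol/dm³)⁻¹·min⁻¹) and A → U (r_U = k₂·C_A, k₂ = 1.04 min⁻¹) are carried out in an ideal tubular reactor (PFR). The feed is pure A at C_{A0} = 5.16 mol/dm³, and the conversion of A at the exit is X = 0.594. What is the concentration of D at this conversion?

C_A = C_{A0}(1−X) = 2.095 mol/dm³.
Along a PFR/batch, dC_U/dC_A = −r_U/(r_D+r_U) = −k₂/(k₂+k₁·C_A).
Integrating from C_{A0} to C_A: C_U = (1.04/1.12)·ln[(1.04+1.12·5.16)/(1.04+1.12·2.09)] = 0.9286·ln(6.819/3.386) = 0.6500 mol/dm³.
Then C_D = (C_{A0}−C_A) − C_U = 3.065 − 0.6500 = 2.415 mol/dm³.

2.42 mol/dm³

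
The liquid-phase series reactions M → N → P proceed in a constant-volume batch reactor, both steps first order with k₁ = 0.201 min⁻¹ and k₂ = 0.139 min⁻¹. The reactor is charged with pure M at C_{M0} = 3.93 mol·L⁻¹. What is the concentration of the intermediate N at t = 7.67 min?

1.66 mol·L⁻¹

Solving the coupled first-order balances gives C_N(t) = [k₁/(k₂−k₁)]·C_{M0}·(e^(−k₁t) − e^(−k₂t)).
e^(−k₁t) = e^(−0.201×7.67) = e^(−1.542) = 0.2140; e^(−k₂t) = e^(−1.066) = 0.3443.
C_N = 0.201×3.93/(0.139−0.201) × (0.2140−0.3443) = (-12.74)×(-0.1303) = 1.660 mol·L⁻¹.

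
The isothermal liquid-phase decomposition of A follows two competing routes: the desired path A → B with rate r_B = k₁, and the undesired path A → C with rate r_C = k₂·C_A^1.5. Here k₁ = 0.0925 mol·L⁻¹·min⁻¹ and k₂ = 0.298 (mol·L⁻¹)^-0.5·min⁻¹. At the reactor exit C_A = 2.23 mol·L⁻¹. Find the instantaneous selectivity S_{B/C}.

S_{B/C} = r_B/r_C = (k₁)/(k₂·C_A^1.5) = (k₁/k₂)·C_A^-1.5.
= (0.0925) / (0.298×2.230^1.5) = 0.09250/0.9924 = 0.0932.

0.0932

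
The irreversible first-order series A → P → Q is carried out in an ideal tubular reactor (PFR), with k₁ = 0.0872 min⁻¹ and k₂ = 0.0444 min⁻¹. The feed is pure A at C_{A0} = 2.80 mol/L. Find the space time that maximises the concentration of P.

Setting dC_P/dτ = 0 gives τ_opt = ln(k₂/k₁)/(k₂−k₁).
= ln(0.0444/0.0872)/(0.0444−0.0872) = ln(0.5092)/-0.04280 = -0.6750/-0.04280 = 15.8 min.

15.8 min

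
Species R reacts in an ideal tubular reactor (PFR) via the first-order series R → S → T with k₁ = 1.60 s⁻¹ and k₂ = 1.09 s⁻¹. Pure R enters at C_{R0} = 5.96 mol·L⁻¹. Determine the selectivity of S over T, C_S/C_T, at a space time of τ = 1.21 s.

0.823

For first-order series with pure R initially, C_S(τ) = k₁C_{R0}/(k₂−k₁)·(e^(−k₁τ) − e^(−k₂τ)).
e^(−k₁τ) = e^(−1.60×1.21) = e^(−1.936) = 0.1443; e^(−k₂τ) = e^(−1.319) = 0.2674.
C_S = 1.60×5.96/(1.09−1.60) × (0.1443−0.2674) = (-18.70)×(-0.1231) = 2.303 mol·L⁻¹.
C_R = C_{R0}e^(−k₁τ) = 0.8599 mol·L⁻¹, so C_T = C_{R0}−C_R−C_S = 2.797 mol·L⁻¹; C_S/C_T = 0.823.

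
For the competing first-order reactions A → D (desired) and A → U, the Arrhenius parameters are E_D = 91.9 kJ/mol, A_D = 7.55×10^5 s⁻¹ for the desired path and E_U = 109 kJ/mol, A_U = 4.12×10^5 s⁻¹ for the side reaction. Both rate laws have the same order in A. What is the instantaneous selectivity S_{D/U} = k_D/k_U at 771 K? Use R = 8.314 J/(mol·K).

Since both paths have the same order in A, the concentration cancels and S_{D/U} = k_D/k_U = (A_D/A_U)·exp[(E_U−E_D)/(RT)].
(E_U−E_D)/(RT) = (109−91.9)×10³/(8.314×771) = 17100/6410 = 2.668.
k_D/k_U = (7.55×10^5/4.12×10^5)·exp(2.668) = 1.833 × 14.41 = 26.4.

26.4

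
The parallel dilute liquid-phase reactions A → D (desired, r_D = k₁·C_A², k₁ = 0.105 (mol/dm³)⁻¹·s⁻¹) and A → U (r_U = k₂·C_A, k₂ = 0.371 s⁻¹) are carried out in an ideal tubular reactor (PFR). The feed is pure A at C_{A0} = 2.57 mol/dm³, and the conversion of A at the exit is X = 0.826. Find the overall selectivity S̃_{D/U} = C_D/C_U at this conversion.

C_A = C_{A0}(1−X) = 0.4472 mol/dm³.
Along a PFR/batch, dC_U/dC_A = −r_U/(r_D+r_U) = −k₂/(k₂+k₁·C_A).
Integrating from C_{A0} to C_A: C_U = (0.371/0.105)·ln[(0.371+0.105·2.57)/(0.371+0.105·0.447)] = 3.533·ln(0.6408/0.4180) = 1.510 mol/dm³.
Then C_D = (C_{A0}−C_A) − C_U = 2.123 − 1.510 = 0.6126 mol/dm³.
S̃_{D/U} = C_D/C_U = 0.6126/1.510 = 0.406.

0.406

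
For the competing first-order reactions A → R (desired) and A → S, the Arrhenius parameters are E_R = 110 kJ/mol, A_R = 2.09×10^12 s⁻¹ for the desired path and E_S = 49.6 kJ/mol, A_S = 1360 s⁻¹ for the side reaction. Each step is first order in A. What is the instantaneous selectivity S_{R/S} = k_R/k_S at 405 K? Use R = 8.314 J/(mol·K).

Since both paths have the same order in A, the concentration cancels and S_{R/S} = k_R/k_S = (A_R/A_S)·exp[(E_S−E_R)/(RT)].
(E_S−E_R)/(RT) = (49.6−110)×10³/(8.314×405) = -60400/3367 = -17.94.
k_R/k_S = (2.09×10^12/1360)·exp(-17.94) = 1.537×10^9 × 1.621×10^-8 = 24.9.
Since E_R > E_S, raising the temperature improves selectivity toward R.

24.9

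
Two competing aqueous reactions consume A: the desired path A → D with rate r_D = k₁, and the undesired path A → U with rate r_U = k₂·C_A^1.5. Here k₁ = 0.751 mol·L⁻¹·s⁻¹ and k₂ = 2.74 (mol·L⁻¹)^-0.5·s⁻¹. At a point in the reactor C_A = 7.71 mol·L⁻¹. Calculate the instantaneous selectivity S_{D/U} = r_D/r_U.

S_{D/U} = r_D/r_U = (k₁)/(k₂·C_A^1.5) = (k₁/k₂)·C_A^-1.5.
= (0.751) / (2.74×7.710^1.5) = 0.7510/58.66 = 0.0128.
The undesired path is higher order in A, so low C_A (CSTR or dilute feed) favours D.

0.0128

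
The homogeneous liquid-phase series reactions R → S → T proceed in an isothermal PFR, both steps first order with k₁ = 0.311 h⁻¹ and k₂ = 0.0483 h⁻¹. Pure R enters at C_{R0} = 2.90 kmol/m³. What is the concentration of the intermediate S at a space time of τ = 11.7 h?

1.86 kmol/m³

The intermediate concentration in a first-order A→B→C sequence is C_S = k₁C_{R0}(e^(−k₁τ) − e^(−k₂τ))/(k₂−k₁).
e^(−k₁τ) = e^(−0.311×11.7) = e^(−3.639) = 0.02629; e^(−k₂τ) = e^(−0.5651) = 0.5683.
C_S = 0.311×2.90/(0.0483−0.311) × (0.02629−0.5683) = (-3.433)×(-0.5420) = 1.861 kmol/m³.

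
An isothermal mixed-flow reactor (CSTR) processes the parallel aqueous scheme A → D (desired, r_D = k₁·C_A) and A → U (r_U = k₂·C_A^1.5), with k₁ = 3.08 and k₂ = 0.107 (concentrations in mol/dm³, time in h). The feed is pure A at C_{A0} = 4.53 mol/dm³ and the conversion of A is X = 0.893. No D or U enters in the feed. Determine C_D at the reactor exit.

Exit C_A = C_{A0}(1−X) = 4.53×0.107 = 0.4847 mol/dm³.
In a CSTR the entire volume is at exit conditions, so r_D = 3.08×0.4847 = 1.493 and r_U = 0.107×0.4847^1.5 = 0.03611.
Fraction of consumed A going to D: r_D/(r_D+r_U) = 0.9764.
C_D = 0.9764·C_{A0}·X = 0.9764×4.53×0.893 = 3.95 mol/dm³.

3.95 mol/dm³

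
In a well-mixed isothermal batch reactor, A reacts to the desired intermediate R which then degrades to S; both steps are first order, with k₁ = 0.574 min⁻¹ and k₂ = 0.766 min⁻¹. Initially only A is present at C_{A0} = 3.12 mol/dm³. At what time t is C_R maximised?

1.50 min

The intermediate peaks when r₁ = r₂, i.e. k₁e^(−k₁t) = k₂e^(−k₂t), giving t_opt = ln(k₂/k₁)/(k₂−k₁).
= ln(0.766/0.574)/(0.766−0.574) = ln(1.334)/0.1920 = 0.2886/0.1920 = 1.50 min.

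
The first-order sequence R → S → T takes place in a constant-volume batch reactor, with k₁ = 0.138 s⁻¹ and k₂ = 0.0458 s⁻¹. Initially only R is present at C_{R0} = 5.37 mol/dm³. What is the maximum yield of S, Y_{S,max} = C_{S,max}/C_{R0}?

At the optimum, C_{S,max}/C_{R0} = (k₁/k₂)^[k₂/(k₂−k₁)].
= (0.138/0.0458)^(0.0458/(0.0458−0.138)) = (3.013)^(-0.4967) = 0.5782.

0.578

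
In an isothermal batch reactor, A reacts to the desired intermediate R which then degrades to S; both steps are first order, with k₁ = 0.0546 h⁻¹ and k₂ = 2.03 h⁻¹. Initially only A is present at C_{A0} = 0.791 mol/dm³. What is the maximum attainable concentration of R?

0.0193 mol/dm³

Evaluating C_R at t_opt = ln(k₂/k₁)/(k₂−k₁) gives C_{R,max}/C_{A0} = (k₁/k₂)^[k₂/(k₂−k₁)].
= (0.0546/2.03)^(2.03/(2.03−0.0546)) = (0.02690)^(1.028) = 0.02434.
C_{R,max} = 0.02434×0.791 = 0.0193 mol/dm³.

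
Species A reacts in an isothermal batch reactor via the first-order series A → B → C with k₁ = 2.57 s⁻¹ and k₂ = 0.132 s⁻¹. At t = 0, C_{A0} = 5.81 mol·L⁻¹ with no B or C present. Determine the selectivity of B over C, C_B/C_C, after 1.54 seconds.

The intermediate concentration in a first-order A→B→C sequence is C_B = k₁C_{A0}(e^(−k₁t) − e^(−k₂t))/(k₂−k₁).
e^(−k₁t) = e^(−2.57×1.54) = e^(−3.958) = 0.01911; e^(−k₂t) = e^(−0.2033) = 0.8160.
C_B = 2.57×5.81/(0.132−2.57) × (0.01911−0.8160) = (-6.125)×(-0.7969) = 4.881 mol·L⁻¹.
C_A = C_{A0}e^(−k₁t) = 0.1110 mol·L⁻¹, so C_C = C_{A0}−C_A−C_B = 0.8181 mol·L⁻¹; C_B/C_C = 5.97.

5.97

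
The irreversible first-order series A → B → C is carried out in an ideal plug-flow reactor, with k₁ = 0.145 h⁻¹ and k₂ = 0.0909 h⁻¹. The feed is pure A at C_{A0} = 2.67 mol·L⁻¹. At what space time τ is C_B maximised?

Setting dC_B/dτ = 0 gives τ_opt = ln(k₂/k₁)/(k₂−k₁).
= ln(0.0909/0.145)/(0.0909−0.145) = ln(0.6269)/-0.05410 = -0.4670/-0.05410 = 8.63 h.

8.63 h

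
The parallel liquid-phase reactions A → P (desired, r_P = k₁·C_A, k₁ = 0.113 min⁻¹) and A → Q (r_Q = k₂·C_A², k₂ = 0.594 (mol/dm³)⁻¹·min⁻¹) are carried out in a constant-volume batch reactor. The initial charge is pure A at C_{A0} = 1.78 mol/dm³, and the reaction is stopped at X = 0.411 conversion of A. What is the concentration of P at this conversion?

0.0883 mol/dm³

C_A = C_{A0}(1−X) = 1.048 mol/dm³.
Along a PFR/batch, dC_P/dC_A = −r_P/(r_P+r_Q) = −k₁/(k₁+k₂·C_A).
Integrating from C_{A0} to C_A: C_P = (0.113/0.594)·ln[(0.113+0.594·1.78)/(0.113+0.594·1.05)] = 0.1902·ln(1.170/0.7358) = 0.08829 mol/dm³.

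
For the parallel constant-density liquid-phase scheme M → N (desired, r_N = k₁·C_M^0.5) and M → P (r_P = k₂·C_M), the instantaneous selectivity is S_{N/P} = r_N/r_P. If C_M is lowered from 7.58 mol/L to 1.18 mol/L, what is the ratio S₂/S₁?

S_{N/P} = (k₁/k₂)·C_M^-0.5, so S₂/S₁ = (C_{M,2}/C_{M,1})^-0.5.
= (1.18/7.58)^(-0.5) = (0.1557)^(-0.5) = 2.53.
Selectivity toward N rises as C_M falls — low-concentration operation is favoured.

2.53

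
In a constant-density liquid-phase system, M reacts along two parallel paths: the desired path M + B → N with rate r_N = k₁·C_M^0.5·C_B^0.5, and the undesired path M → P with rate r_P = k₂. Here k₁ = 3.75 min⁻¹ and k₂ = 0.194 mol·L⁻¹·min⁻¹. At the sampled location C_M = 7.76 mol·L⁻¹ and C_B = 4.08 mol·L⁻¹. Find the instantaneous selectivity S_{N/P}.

109

S_{N/P} = r_N/r_P = (k₁·C_M^0.5·C_B^0.5)/(k₂) = (k₁/k₂)·C_M^0.5·C_B^0.5.
= (3.75×7.760^0.5×4.080^0.5) / (0.194) = 21.10/0.1940 = 109.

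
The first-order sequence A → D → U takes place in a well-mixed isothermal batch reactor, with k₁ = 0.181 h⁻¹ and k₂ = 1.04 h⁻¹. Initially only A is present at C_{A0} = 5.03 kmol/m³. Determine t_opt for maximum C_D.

Setting dC_D/dt = 0 gives t_opt = ln(k₂/k₁)/(k₂−k₁).
= ln(1.04/0.181)/(1.04−0.181) = ln(5.746)/0.8590 = 1.748/0.8590 = 2.04 h.

2.04 h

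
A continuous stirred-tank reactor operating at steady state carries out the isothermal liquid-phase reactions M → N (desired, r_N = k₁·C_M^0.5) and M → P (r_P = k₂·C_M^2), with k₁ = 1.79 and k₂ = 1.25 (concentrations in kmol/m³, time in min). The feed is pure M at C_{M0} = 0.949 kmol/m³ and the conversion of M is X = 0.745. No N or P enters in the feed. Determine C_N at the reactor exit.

Exit C_M = C_{M0}(1−X) = 0.949×0.255 = 0.2420 kmol/m³.
Rates in a CSTR are evaluated at the outlet concentration: r_N = 1.79×0.2420^0.5 = 0.8806, r_P = 1.25×0.2420^2 = 0.07320.
Fraction of consumed M going to N: r_N/(r_N+r_P) = 0.9232.
C_N = 0.9232·C_{M0}·X = 0.9232×0.949×0.745 = 0.653 kmol/m³.

0.653 kmol/m³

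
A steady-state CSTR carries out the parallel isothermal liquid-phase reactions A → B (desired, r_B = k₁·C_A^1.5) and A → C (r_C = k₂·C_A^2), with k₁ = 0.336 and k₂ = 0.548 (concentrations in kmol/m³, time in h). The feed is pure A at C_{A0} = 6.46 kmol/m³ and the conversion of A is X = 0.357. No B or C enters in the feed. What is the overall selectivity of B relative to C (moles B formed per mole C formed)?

Exit C_A = C_{A0}(1−X) = 6.46×0.643 = 4.154 kmol/m³.
Rates in a CSTR are evaluated at the outlet concentration: r_B = 0.336×4.154^1.5 = 2.844, r_C = 0.548×4.154^2 = 9.455.
Overall selectivity = C_B/C_C = r_Bτ/(r_Cτ) = r_B/r_C = 0.301.

0.301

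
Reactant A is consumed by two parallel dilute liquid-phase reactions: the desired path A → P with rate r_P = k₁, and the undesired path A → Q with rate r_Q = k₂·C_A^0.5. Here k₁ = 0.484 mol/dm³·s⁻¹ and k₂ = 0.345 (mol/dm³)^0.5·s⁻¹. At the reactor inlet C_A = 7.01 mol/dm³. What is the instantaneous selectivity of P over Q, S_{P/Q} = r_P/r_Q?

0.530

S_{P/Q} = r_P/r_Q = (k₁)/(k₂·C_A^0.5) = (k₁/k₂)·C_A^-0.5.
= (0.484) / (0.345×7.010^0.5) = 0.4840/0.9134 = 0.530.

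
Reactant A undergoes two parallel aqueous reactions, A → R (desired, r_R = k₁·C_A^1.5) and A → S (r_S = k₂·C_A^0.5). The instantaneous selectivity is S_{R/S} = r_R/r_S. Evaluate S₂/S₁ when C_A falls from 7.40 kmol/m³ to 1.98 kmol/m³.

0.268

S_{R/S} = (k₁/k₂)·C_A, so S₂/S₁ = (C_{A,2}/C_{A,1}).
= 1.98/7.40 = 0.268.
Selectivity toward R falls as C_A falls — high-concentration operation is favoured.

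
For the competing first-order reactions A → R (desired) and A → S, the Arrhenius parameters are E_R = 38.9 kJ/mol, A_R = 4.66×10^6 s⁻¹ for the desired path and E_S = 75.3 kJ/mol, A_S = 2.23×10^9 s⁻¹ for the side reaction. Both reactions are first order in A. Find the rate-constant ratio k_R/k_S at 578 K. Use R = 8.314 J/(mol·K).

4.07

k_R/k_S = (A_R/A_S)·exp[−(E_R−E_S)/(RT)] = (A_R/A_S)·exp[(E_S−E_R)/(RT)].
(E_S−E_R)/(RT) = (75.3−38.9)×10³/(8.314×578) = 36400/4805 = 7.575.
k_R/k_S = (4.66×10^6/2.23×10^9)·exp(7.575) = 0.002090 × 1948 = 4.07.
Since E_R < E_S, lowering the temperature improves selectivity toward R.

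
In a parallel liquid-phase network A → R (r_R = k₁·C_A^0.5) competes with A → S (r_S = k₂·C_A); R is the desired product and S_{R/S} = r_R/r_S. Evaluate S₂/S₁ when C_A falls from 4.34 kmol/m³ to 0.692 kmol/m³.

S_{R/S} = (k₁/k₂)·C_A^-0.5, so S₂/S₁ = (C_{A,2}/C_{A,1})^-0.5.
= (0.692/4.34)^(-0.5) = (0.1594)^(-0.5) = 2.50.
Selectivity toward R rises as C_A falls — low-concentration operation is favoured.

2.50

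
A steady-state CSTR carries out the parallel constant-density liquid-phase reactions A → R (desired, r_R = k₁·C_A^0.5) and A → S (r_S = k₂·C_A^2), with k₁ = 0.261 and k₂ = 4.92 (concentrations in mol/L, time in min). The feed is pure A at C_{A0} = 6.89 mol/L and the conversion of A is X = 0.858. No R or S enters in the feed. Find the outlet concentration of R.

Exit C_A = C_{A0}(1−X) = 6.89×0.142 = 0.9784 mol/L.
A CSTR operates uniformly at the exit composition, giving r_R = 0.2582 and r_S = 4.710 (each k·C_A^n at C_A = 0.9784).
Fraction of consumed A going to R: r_R/(r_R+r_S) = 0.05197.
C_R = 0.05197·C_{A0}·X = 0.05197×6.89×0.858 = 0.307 mol/L.

0.307 mol/L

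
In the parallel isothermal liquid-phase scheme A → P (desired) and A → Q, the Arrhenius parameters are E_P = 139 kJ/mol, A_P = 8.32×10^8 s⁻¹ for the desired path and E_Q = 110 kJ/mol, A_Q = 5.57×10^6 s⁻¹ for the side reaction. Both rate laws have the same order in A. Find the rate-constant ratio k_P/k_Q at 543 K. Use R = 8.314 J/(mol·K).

0.242

k_P/k_Q = (A_P/A_Q)·exp[−(E_P−E_Q)/(RT)] = (A_P/A_Q)·exp[(E_Q−E_P)/(RT)].
(E_Q−E_P)/(RT) = (110−139)×10³/(8.314×543) = -29000/4515 = -6.424.
k_P/k_Q = (8.32×10^8/5.57×10^6)·exp(-6.424) = 149.4 × 0.001623 = 0.242.
Since E_P > E_Q, raising the temperature improves selectivity toward P.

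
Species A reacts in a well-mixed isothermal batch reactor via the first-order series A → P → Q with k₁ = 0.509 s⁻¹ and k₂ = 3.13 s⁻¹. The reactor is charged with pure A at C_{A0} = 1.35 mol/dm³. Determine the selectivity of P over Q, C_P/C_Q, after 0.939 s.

The intermediate concentration in a first-order A→B→C sequence is C_P = k₁C_{A0}(e^(−k₁t) − e^(−k₂t))/(k₂−k₁).
e^(−k₁t) = e^(−0.509×0.939) = e^(−0.4780) = 0.6201; e^(−k₂t) = e^(−2.939) = 0.05291.
C_P = 0.509×1.35/(3.13−0.509) × (0.6201−0.05291) = 0.2622×0.5671 = 0.1487 mol/dm³.
C_A = C_{A0}e^(−k₁t) = 0.8371 mol/dm³, so C_Q = C_{A0}−C_A−C_P = 0.3642 mol/dm³; C_P/C_Q = 0.408.

0.408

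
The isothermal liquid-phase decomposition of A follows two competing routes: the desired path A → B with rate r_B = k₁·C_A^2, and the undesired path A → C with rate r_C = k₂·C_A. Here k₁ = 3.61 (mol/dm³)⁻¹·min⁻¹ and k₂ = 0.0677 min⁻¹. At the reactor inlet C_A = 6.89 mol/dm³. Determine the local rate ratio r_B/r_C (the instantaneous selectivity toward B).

S_{B/C} = r_B/r_C = (k₁·C_A^2)/(k₂·C_A) = (k₁/k₂)·C_A.
= (3.61×6.890^2) / (0.0677×6.890) = 171.4/0.4665 = 367.

367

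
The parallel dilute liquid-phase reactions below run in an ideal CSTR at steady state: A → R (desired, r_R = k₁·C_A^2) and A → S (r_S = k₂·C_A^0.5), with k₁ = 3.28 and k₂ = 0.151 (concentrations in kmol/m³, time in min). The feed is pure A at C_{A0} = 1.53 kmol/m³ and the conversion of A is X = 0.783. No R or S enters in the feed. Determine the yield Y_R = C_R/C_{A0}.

0.631

Exit C_A = C_{A0}(1−X) = 1.53×0.217 = 0.3320 kmol/m³.
A CSTR operates uniformly at the exit composition, giving r_R = 0.3616 and r_S = 0.08701 (each k·C_A^n at C_A = 0.3320).
Fraction of consumed A going to R: r_R/(r_R+r_S) = 0.8060.
C_R = 0.8060·C_{A0}·X = 0.8060×1.53×0.783 = 0.966 kmol/m³; Y_R = C_R/C_{A0} = 0.631.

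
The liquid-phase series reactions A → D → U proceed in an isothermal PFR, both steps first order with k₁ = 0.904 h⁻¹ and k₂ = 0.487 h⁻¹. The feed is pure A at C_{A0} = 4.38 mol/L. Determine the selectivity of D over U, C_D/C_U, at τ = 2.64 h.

0.787

For first-order series with pure A initially, C_D(τ) = k₁C_{A0}/(k₂−k₁)·(e^(−k₁τ) − e^(−k₂τ)).
e^(−k₁τ) = e^(−0.904×2.64) = e^(−2.387) = 0.09195; e^(−k₂τ) = e^(−1.286) = 0.2765.
C_D = 0.904×4.38/(0.487−0.904) × (0.09195−0.2765) = (-9.495)×(-0.1845) = 1.752 mol/L.
C_A = C_{A0}e^(−k₁τ) = 0.4027 mol/L, so C_U = C_{A0}−C_A−C_D = 2.225 mol/L; C_D/C_U = 0.787.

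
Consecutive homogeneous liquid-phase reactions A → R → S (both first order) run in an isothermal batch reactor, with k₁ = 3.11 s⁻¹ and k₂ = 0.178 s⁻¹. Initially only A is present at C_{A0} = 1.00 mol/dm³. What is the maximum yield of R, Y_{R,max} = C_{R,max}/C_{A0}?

0.841

At the optimum, C_{R,max}/C_{A0} = (k₁/k₂)^[k₂/(k₂−k₁)].
= (3.11/0.178)^(0.178/(0.178−3.11)) = (17.47)^(-0.06071) = 0.8406.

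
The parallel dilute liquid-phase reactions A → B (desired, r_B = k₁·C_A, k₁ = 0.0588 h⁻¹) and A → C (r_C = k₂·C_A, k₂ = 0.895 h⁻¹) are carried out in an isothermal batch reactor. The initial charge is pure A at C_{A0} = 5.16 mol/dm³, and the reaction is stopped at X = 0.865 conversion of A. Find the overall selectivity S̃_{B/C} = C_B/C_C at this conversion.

C_A = C_{A0}(1−X) = 0.6966 mol/dm³.
Both paths are first order in A, so the instantaneous fraction to B is constant: dC_B/d(−C_A) = k₁/(k₁+k₂) = 0.06165.
C_B = 0.06165·(C_{A0}−C_A) = 0.06165×4.463 = 0.275 mol/dm³.
C_C = (C_{A0}−C_A)−C_B = 4.188 mol/dm³; S̃_{B/C} = 0.2752/4.188 = 0.0657.

0.0657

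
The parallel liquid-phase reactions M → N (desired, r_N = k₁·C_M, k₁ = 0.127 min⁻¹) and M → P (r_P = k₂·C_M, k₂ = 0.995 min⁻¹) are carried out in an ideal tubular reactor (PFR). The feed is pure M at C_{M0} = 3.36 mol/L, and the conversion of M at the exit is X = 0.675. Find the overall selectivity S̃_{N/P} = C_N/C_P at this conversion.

C_M = C_{M0}(1−X) = 1.092 mol/L.
Both paths are first order in M, so the instantaneous fraction to N is constant: dC_N/d(−C_M) = k₁/(k₁+k₂) = 0.1132.
C_N = 0.1132·(C_{M0}−C_M) = 0.1132×2.268 = 0.257 mol/L.
C_P = (C_{M0}−C_M)−C_N = 2.011 mol/L; S̃_{N/P} = 0.2567/2.011 = 0.128.

0.128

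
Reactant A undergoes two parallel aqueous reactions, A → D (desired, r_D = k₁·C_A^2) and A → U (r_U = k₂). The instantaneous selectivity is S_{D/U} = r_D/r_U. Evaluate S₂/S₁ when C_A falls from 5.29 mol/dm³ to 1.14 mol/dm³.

0.0464

S_{D/U} = (k₁/k₂)·C_A^2, so S₂/S₁ = (C_{A,2}/C_{A,1})^2.
= (1.14/5.29)^2 = (0.2155)^2 = 0.0464.
Selectivity toward D falls as C_A falls — high-concentration operation is favoured.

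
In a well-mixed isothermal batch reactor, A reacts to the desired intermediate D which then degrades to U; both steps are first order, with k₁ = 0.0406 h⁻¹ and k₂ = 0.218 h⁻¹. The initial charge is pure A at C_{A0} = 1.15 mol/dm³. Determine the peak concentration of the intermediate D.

0.146 mol/dm³

At the optimum, C_{D,max}/C_{A0} = (k₁/k₂)^[k₂/(k₂−k₁)].
= (0.0406/0.218)^(0.218/(0.218−0.0406)) = (0.1862)^(1.229) = 0.1268.
C_{D,max} = 0.1268×1.15 = 0.146 mol/dm³.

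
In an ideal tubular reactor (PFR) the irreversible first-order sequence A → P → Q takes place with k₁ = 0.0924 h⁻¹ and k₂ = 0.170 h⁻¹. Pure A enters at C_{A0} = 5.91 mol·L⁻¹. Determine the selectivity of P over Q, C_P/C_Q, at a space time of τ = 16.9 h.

0.300

For first-order series with pure A initially, C_P(τ) = k₁C_{A0}/(k₂−k₁)·(e^(−k₁τ) − e^(−k₂τ)).
e^(−k₁τ) = e^(−0.0924×16.9) = e^(−1.562) = 0.2098; e^(−k₂τ) = e^(−2.873) = 0.05653.
C_P = 0.0924×5.91/(0.170−0.0924) × (0.2098−0.05653) = 7.037×0.1533 = 1.079 mol·L⁻¹.
C_A = C_{A0}e^(−k₁τ) = 1.240 mol·L⁻¹, so C_Q = C_{A0}−C_A−C_P = 3.591 mol·L⁻¹; C_P/C_Q = 0.300.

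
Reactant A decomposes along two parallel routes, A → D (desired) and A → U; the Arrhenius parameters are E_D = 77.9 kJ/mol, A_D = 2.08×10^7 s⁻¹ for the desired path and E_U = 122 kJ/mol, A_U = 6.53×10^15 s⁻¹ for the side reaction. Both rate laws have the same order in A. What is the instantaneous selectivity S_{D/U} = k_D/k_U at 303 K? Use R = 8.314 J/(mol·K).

0.128

With equal orders, S_{D/U} = k_D/k_U = (A_D/A_U)·exp[(E_U−E_D)/(RT)].
(E_U−E_D)/(RT) = (122−77.9)×10³/(8.314×303) = 44100/2519 = 17.51.
k_D/k_U = (2.08×10^7/6.53×10^15)·exp(17.51) = 3.185×10^-9 × 4.006×10^7 = 0.128.
Since E_D < E_U, lowering the temperature improves selectivity toward D.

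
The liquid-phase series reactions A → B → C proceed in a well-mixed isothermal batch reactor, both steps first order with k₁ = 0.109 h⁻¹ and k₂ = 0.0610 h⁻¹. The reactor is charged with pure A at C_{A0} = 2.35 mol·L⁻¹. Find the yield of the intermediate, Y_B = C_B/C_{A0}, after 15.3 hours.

0.465

For first-order series with pure A initially, C_B(t) = k₁C_{A0}/(k₂−k₁)·(e^(−k₁t) − e^(−k₂t)).
e^(−k₁t) = e^(−0.109×15.3) = e^(−1.668) = 0.1887; e^(−k₂t) = e^(−0.9333) = 0.3933.
C_B = 0.109×2.35/(0.0610−0.109) × (0.1887−0.3933) = (-5.336)×(-0.2046) = 1.092 mol·L⁻¹.
Y_B = C_B/C_{A0} = 1.092/2.35 = 0.465.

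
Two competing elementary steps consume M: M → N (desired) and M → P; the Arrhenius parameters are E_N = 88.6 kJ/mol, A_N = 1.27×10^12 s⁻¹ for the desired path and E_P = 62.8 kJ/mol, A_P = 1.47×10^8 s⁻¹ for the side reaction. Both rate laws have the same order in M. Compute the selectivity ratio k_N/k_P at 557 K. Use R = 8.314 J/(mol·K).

k_N/k_P = (A_N/A_P)·exp[−(E_N−E_P)/(RT)] = (A_N/A_P)·exp[(E_P−E_N)/(RT)].
(E_P−E_N)/(RT) = (62.8−88.6)×10³/(8.314×557) = -25800/4631 = -5.571.
k_N/k_P = (1.27×10^12/1.47×10^8)·exp(-5.571) = 8639 × 0.003806 = 32.9.
Since E_N > E_P, raising the temperature improves selectivity toward N.

32.9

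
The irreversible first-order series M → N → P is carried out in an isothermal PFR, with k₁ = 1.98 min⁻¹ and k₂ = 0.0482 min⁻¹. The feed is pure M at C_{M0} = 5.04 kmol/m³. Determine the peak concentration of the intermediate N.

4.59 kmol/m³

At the optimum, C_{N,max}/C_{M0} = (k₁/k₂)^[k₂/(k₂−k₁)].
= (1.98/0.0482)^(0.0482/(0.0482−1.98)) = (41.08)^(-0.02495) = 0.9115.
C_{N,max} = 0.9115×5.04 = 4.59 kmol/m³.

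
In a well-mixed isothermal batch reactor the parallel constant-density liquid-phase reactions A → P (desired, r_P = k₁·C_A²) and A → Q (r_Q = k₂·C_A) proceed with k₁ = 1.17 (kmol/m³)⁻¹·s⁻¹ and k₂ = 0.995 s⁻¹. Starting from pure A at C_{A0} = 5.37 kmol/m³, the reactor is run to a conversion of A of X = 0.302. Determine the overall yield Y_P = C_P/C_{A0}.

0.254

C_A = C_{A0}(1−X) = 3.748 kmol/m³.
Along a PFR/batch, dC_Q/dC_A = −r_Q/(r_P+r_Q) = −k₂/(k₂+k₁·C_A).
Integrating from C_{A0} to C_A: C_Q = (0.995/1.17)·ln[(0.995+1.17·5.37)/(0.995+1.17·3.75)] = 0.8504·ln(7.278/5.380) = 0.2569 kmol/m³.
Then C_P = (C_{A0}−C_A) − C_Q = 1.622 − 0.2569 = 1.365 kmol/m³.
Y_P = C_P/C_{A0} = 1.365/5.37 = 0.254.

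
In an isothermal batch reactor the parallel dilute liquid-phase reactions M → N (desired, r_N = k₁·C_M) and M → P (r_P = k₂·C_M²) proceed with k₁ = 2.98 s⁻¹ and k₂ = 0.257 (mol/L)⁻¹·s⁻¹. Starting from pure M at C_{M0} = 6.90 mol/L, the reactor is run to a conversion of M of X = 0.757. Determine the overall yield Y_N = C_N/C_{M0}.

0.558

C_M = C_{M0}(1−X) = 1.677 mol/L.
Along a PFR/batch, dC_N/dC_M = −r_N/(r_N+r_P) = −k₁/(k₁+k₂·C_M).
Integrating from C_{M0} to C_M: C_N = (2.98/0.257)·ln[(2.98+0.257·6.90)/(2.98+0.257·1.68)] = 11.60·ln(4.753/3.411) = 3.848 mol/L.
Y_N = C_N/C_{M0} = 3.848/6.90 = 0.558.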